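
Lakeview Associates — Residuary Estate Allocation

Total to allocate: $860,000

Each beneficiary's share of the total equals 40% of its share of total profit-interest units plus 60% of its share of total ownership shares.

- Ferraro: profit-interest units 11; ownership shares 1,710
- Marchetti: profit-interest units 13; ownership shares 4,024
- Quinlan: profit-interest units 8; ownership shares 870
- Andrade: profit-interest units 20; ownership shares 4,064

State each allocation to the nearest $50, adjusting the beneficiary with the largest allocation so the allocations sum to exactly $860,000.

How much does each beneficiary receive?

Totals — profit-interest units 52, ownership shares 10,668.
Combined weights (40% profit-interest units + 60% ownership shares): Ferraro 0.1808; Marchetti 0.3263; Quinlan 0.1105; Andrade 0.3824.
Raw shares: Ferraro 155,480.14; Marchetti 280,636.67; Quinlan 95,004.07; Andrade 328,879.12.
After rounding ($50): Ferraro $155,500; Marchetti $280,650; Quinlan $95,000; Andrade $328,900. Sum = $860,050.
Difference $860,000 − $860,050 = −$50 applied to largest allocation (Andrade): Andrade becomes $328,850.

Ferraro: $155,500 | Marchetti: $280,650 | Quinlan: $95,000 | Andrade: $328,850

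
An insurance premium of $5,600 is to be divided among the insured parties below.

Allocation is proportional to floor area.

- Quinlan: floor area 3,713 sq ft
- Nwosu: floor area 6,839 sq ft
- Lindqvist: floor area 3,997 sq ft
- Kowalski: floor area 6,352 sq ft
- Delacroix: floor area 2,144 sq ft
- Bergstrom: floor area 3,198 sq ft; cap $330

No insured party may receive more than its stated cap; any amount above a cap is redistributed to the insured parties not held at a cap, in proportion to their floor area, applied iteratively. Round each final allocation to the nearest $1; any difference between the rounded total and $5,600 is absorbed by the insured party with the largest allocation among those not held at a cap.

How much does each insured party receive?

Quinlan: $849 | Nwosu: $1,564 | Lindqvist: $914 | Kowalski: $1,453 | Delacroix: $490 | Bergstrom: $330

Total floor area = 26,243.
Pro-rata shares before constraints: Quinlan 792.32; Nwosu 1,459.38; Lindqvist 852.92; Kowalski 1,355.45; Delacroix 457.51; Bergstrom 682.42.
Held at cap: Bergstrom ($330); balance $5,270 reallocated over remaining floor area 23,045.
Redistributed shares: Quinlan 849.10 → $849; Nwosu 1,563.96 → $1,564; Lindqvist 914.05 → $914; Kowalski 1,452.59 → $1,453; Delacroix 490.30 → $490.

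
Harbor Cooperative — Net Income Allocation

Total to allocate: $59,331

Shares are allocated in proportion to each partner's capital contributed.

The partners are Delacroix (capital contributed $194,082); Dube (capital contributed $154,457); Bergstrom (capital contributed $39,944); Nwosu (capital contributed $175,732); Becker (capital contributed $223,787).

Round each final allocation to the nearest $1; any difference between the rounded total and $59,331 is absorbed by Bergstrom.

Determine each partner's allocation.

Delacroix: $14,613; Dube: $11,630; Bergstrom: $3,007; Nwosu: $13,231; Becker: $16,850

Capital contributed total: 788,002.
Proportional shares: Delacroix 194,082/788,002 × $59,331 = 14,613.01; Dube 154,457/788,002 × $59,331 = 11,629.52; Bergstrom 39,944/788,002 × $59,331 = 3,007.502; Nwosu 175,732/788,002 × $59,331 = 13,231.38; Becker 223,787/788,002 × $59,331 = 16,849.58.
Rounded to nearest $1: Delacroix $14,613; Dube $11,630; Bergstrom $3,008; Nwosu $13,231; Becker $16,850. Sum = $59,332.
Difference $59,331 − $59,332 = −$1 applied to Bergstrom: Bergstrom becomes $3,007.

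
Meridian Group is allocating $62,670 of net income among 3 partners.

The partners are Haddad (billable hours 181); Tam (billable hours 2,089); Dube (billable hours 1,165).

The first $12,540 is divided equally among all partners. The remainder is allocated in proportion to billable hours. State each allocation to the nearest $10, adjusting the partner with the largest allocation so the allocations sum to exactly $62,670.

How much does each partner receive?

Haddad: $6,820; Tam: $34,670; Dube: $21,180

Equal tier: $12,540 ÷ 3 = $4,180 apiece.
Remainder $50,130 by billable hours (total 3,435): Haddad 2,641.49 → $2,640; Tam 30,486.63 → $30,490; Dube 17,001.88 → $17,000.
Totals: Haddad $4,180 + $2,640 = $6,820; Tam $4,180 + $30,490 = $34,670; Dube $4,180 + $17,000 = $21,180.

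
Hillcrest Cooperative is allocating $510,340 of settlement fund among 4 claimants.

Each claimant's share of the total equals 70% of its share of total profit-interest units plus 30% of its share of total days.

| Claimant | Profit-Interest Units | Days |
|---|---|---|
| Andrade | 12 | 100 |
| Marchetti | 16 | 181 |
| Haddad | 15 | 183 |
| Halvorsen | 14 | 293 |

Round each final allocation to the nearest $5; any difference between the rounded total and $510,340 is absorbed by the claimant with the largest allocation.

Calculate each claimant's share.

Andrade: $95,435 | Marchetti: $136,885 | Haddad: $131,020 | Halvorsen: $147,000

Profit-interest units total 57; days total 757.
Composite weights (70% profit-interest units + 30% days): Andrade 0.1870; Marchetti 0.2682; Haddad 0.2567; Halvorsen 0.2880.
Unrounded shares: Andrade 95,432.83; Marchetti 136,884.28; Haddad 131,021.45; Halvorsen 147,001.43.
At nearest $5: Andrade $95,435; Marchetti $136,885; Haddad $131,020; Halvorsen $147,000. Sum = $510,340.
Sum already equals the total — no adjustment.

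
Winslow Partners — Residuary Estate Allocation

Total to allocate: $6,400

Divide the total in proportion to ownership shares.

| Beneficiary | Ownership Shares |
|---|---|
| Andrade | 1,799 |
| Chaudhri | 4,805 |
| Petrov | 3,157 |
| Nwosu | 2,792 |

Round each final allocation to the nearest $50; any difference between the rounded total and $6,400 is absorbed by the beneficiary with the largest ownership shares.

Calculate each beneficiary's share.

Combined ownership shares = 12,553.
Unrounded shares: Andrade 1,799/12,553 × $6,400 = 917.20; Chaudhri 4,805/12,553 × $6,400 = 2,449.77; Petrov 3,157/12,553 × $6,400 = 1,609.56; Nwosu 2,792/12,553 × $6,400 = 1,423.47.
After rounding ($50): Andrade $900; Chaudhri $2,450; Petrov $1,600; Nwosu $1,400. Sum = $6,350.
Difference $6,400 − $6,350 = +$50 applied to largest ownership shares (Chaudhri): Chaudhri becomes $2,500.

Andrade: $900 | Chaudhri: $2,500 | Petrov: $1,600 | Nwosu: $1,400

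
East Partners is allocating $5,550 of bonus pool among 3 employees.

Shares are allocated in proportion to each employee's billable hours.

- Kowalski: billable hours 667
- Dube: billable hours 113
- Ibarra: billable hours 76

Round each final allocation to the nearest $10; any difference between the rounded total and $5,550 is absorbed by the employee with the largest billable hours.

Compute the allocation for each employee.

Total billable hours = 856.
Raw shares: Kowalski 667/856 × $5,550 = 4,324.59; Dube 113/856 × $5,550 = 732.65; Ibarra 76/856 × $5,550 = 492.76.
After rounding ($10): Kowalski $4,320; Dube $730; Ibarra $490. Sum = $5,540.
Difference $5,550 − $5,540 = +$10 applied to largest billable hours (Kowalski): Kowalski becomes $4,330.

Kowalski: $4,330 · Dube: $730 · Ibarra: $490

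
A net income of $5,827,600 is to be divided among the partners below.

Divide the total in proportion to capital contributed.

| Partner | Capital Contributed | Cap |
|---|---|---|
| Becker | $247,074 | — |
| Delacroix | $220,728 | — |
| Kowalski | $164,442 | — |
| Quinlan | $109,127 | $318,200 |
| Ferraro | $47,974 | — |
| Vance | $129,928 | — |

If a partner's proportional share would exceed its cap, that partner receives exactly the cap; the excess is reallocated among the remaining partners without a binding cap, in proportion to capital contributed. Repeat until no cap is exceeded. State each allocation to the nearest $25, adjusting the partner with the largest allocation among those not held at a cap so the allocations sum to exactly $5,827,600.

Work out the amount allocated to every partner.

Total capital contributed = 919,273.
Unconstrained shares: Becker 1,566,290.36; Delacroix 1,399,273.66; Kowalski 1,042,456.59; Quinlan 691,795.04; Ferraro 304,124.33; Vance 823,660.01.
Capped: Quinlan ($318,200); residual $5,509,400 reallocated over remaining capital contributed 810,146.
Redistributed shares: Becker 1,680,227.39 → $1,680,225; Delacroix 1,501,061.34 → $1,501,050; Kowalski 1,118,288.25 → $1,118,300; Ferraro 326,247.31 → $326,250; Vance 883,575.71 → $883,575.

Becker: $1,680,225; Delacroix: $1,501,050; Kowalski: $1,118,300; Quinlan: $318,200; Ferraro: $326,250; Vance: $883,575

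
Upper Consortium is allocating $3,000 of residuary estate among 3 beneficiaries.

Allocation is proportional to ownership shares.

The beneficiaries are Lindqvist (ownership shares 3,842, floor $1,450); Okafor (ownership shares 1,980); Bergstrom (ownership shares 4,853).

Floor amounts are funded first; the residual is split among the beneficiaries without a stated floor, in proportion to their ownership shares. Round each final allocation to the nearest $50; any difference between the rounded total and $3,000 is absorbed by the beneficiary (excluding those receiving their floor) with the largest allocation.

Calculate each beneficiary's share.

Minimums first: Lindqvist $1,450. Residual $1,550.
Residual split over remaining ownership shares 6,833: Okafor 449.14 → $450; Bergstrom 1,100.86 → $1,100.

Lindqvist: $1,450; Okafor: $450; Bergstrom: $1,100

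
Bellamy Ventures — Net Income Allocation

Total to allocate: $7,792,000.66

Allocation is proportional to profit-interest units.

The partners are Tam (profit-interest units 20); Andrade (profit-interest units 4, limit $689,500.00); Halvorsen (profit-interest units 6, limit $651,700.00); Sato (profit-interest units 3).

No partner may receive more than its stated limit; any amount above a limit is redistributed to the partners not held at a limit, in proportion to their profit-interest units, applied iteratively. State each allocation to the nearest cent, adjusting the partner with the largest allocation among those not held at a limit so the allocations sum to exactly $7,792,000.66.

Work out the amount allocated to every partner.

Tam: $5,609,391.88 · Andrade: $689,500.00 · Halvorsen: $651,700.00 · Sato: $841,408.78

Sum of profit-interest units: 33.
Pro-rata shares before constraints: Tam 4,722,424.6424; Andrade 944,484.9285; Halvorsen 1,416,727.3927; Sato 708,363.6964.
Cap binds for Andrade ($689,500.00), Halvorsen ($651,700.00); residual $6,450,800.66 reallocated over remaining profit-interest units 23.
Redistributed shares: Tam 5,609,391.8783 → $5,609,391.88; Sato 841,408.7817 → $841,408.78.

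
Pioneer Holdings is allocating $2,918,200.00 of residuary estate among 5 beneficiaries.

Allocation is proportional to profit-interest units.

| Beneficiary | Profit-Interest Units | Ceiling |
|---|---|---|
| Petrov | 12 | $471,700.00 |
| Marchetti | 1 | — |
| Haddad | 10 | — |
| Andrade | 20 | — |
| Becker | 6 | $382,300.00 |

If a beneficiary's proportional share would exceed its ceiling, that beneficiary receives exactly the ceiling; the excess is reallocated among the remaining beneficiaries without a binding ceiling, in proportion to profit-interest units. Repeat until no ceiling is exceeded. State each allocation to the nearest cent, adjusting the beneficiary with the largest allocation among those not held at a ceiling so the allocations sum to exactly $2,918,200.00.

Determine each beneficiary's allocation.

Petrov: $471,700.00; Marchetti: $66,587.10; Haddad: $665,870.97; Andrade: $1,331,741.93; Becker: $382,300.00

Profit-interest units total: 49.
Proportional shares (ignoring caps): Petrov 714,661.2245; Marchetti 59,555.1020; Haddad 595,551.0204; Andrade 1,191,102.0408; Becker 357,330.6122.
Held at cap: Petrov ($471,700.00); balance $2,446,500.00 reallocated over remaining profit-interest units 37.
Held at cap: Becker ($382,300.00); balance $2,064,200.00 reallocated over remaining profit-interest units 31.
Redistributed shares: Marchetti 66,587.0968 → $66,587.10; Haddad 665,870.9677 → $665,870.97; Andrade 1,331,741.9355 → $1,331,741.94.
Rounding difference −$0.01 applied to Andrade → $1,331,741.93.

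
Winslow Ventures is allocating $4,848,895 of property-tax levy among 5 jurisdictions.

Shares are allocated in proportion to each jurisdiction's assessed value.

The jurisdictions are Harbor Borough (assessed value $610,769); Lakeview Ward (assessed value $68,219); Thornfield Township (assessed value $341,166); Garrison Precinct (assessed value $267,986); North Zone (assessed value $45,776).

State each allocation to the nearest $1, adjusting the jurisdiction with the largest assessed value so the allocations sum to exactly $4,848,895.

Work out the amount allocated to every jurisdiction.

Harbor Borough: $2,220,195 | Lakeview Ward: $247,982 | Thornfield Township: $1,240,167 | Garrison Precinct: $974,151 | North Zone: $166,400

Combined assessed value = 610,769 + 68,219 + 341,166 + 267,986 + 45,776 = 1,333,916.
Proportional shares: Harbor Borough 2,220,195.84; Lakeview Ward 247,981.71; Thornfield Township 1,240,166.63; Garrison Precinct 974,151.28; North Zone 166,399.55.
At nearest $1: Harbor Borough $2,220,196; Lakeview Ward $247,982; Thornfield Township $1,240,167; Garrison Precinct $974,151; North Zone $166,400. Sum = $4,848,896.
Difference $4,848,895 − $4,848,896 = −$1 applied to largest assessed value (Harbor Borough): Harbor Borough becomes $2,220,195.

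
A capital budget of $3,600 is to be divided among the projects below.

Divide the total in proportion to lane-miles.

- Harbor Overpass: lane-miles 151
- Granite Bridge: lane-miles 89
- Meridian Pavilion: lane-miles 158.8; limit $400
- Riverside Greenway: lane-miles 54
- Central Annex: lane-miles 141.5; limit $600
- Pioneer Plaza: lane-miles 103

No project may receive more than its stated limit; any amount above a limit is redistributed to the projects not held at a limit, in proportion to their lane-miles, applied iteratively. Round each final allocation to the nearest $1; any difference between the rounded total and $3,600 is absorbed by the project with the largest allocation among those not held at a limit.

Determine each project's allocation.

Harbor Overpass: $988; Granite Bridge: $583; Meridian Pavilion: $400; Riverside Greenway: $354; Central Annex: $600; Pioneer Plaza: $675

Total lane-miles = 697.3.
Proportional shares (ignoring caps): Harbor Overpass 779.58; Granite Bridge 459.49; Meridian Pavilion 819.85; Riverside Greenway 278.79; Central Annex 730.53; Pioneer Plaza 531.77.
Held at cap: Meridian Pavilion ($400), Central Annex ($600); remaining pool $2,600 reallocated over remaining lane-miles 397.
Redistributed shares: Harbor Overpass 988.92 → $989; Granite Bridge 582.87 → $583; Riverside Greenway 353.65 → $354; Pioneer Plaza 674.56 → $675.
Rounding difference −$1 applied to Harbor Overpass → $988.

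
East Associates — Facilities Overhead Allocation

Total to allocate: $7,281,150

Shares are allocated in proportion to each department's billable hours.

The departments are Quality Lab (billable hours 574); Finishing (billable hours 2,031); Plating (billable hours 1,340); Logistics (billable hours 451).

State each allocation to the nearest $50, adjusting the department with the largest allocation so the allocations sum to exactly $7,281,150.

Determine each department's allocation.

Total billable hours = 4,396.
Unrounded shares: Quality Lab 574/4,396 × $7,281,150 = 950,723.41; Finishing 2,031/4,396 × $7,281,150 = 3,363,970.80; Plating 1,340/4,396 × $7,281,150 = 2,219,458.83; Logistics 451/4,396 × $7,281,150 = 746,996.96.
After rounding ($50): Quality Lab $950,700; Finishing $3,363,950; Plating $2,219,450; Logistics $747,000. Sum = $7,281,100.
Difference $7,281,150 − $7,281,100 = +$50 applied to largest allocation (Finishing): Finishing becomes $3,364,000.

Quality Lab: $950,700 · Finishing: $3,364,000 · Plating: $2,219,450 · Logistics: $747,000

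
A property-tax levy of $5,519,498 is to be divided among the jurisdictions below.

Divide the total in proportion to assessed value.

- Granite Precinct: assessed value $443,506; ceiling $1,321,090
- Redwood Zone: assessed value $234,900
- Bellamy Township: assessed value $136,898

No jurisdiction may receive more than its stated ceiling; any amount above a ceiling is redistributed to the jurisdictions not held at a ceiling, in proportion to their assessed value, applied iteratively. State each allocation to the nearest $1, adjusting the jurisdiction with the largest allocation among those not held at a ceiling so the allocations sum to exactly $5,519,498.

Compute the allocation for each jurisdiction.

Granite Precinct: $1,321,090 · Redwood Zone: $2,652,532 · Bellamy Township: $1,545,876

Total assessed value = 815,304.
Proportional shares (ignoring caps): Granite Precinct 3,002,475.74; Redwood Zone 1,590,241.28; Bellamy Township 926,780.98.
Capped: Granite Precinct ($1,321,090); balance $4,198,408 reallocated over remaining assessed value 371,798.
Shares after redistribution: Redwood Zone 2,652,531.86 → $2,652,532; Bellamy Township 1,545,876.14 → $1,545,876.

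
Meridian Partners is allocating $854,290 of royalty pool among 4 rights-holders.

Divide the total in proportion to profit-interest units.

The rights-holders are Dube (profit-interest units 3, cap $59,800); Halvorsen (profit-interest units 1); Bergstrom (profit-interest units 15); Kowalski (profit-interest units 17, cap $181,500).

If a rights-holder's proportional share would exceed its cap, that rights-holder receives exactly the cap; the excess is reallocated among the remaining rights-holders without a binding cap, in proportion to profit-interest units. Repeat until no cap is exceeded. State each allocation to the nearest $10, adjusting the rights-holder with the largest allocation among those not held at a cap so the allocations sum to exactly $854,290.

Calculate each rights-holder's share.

Profit-interest units total: 36.
Unconstrained shares: Dube 71,190.83; Halvorsen 23,730.28; Bergstrom 355,954.17; Kowalski 403,414.72.
Cap binds for Dube ($59,800), Kowalski ($181,500); residual $612,990 reallocated over remaining profit-interest units 16.
Shares after redistribution: Halvorsen 38,311.88 → $38,310; Bergstrom 574,678.12 → $574,680.

Dube: $59,800 · Halvorsen: $38,310 · Bergstrom: $574,680 · Kowalski: $181,500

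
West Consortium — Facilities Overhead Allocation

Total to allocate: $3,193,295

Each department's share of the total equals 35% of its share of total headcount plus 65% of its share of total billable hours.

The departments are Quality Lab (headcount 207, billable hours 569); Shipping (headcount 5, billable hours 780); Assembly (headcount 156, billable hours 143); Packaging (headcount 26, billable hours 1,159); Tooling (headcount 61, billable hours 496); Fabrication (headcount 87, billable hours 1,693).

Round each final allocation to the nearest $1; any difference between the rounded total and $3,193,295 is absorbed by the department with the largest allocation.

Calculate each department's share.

Headcount total 542; billable hours total 4,840.
Combined weights (35% headcount + 65% billable hours): Quality Lab 0.2101; Shipping 0.1080; Assembly 0.1199; Packaging 0.1724; Tooling 0.1060; Fabrication 0.2835.
Proportional shares: Quality Lab 670,869.37; Shipping 344,814.70; Assembly 383,011.95; Packaging 550,653.37; Tooling 338,497.94; Fabrication 905,447.67.
After rounding ($1): Quality Lab $670,869; Shipping $344,815; Assembly $383,012; Packaging $550,653; Tooling $338,498; Fabrication $905,448. Sum = $3,193,295.
No rounding difference to absorb.

Quality Lab: $670,869 | Shipping: $344,815 | Assembly: $383,012 | Packaging: $550,653 | Tooling: $338,498 | Fabrication: $905,448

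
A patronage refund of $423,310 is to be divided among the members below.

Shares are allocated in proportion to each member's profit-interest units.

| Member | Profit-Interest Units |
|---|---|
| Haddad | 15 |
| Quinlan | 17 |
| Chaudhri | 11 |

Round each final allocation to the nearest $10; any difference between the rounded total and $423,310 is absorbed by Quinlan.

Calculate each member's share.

Combined profit-interest units = 43.
Unrounded shares: Haddad 15/43 × $423,310 = 147,666.28; Quinlan 17/43 × $423,310 = 167,355.12; Chaudhri 11/43 × $423,310 = 108,288.60.
Rounded to nearest $10: Haddad $147,670; Quinlan $167,360; Chaudhri $108,290. Sum = $423,320.
Difference $423,310 − $423,320 = −$10 applied to Quinlan: Quinlan becomes $167,350.

Haddad: $147,670 | Quinlan: $167,350 | Chaudhri: $108,290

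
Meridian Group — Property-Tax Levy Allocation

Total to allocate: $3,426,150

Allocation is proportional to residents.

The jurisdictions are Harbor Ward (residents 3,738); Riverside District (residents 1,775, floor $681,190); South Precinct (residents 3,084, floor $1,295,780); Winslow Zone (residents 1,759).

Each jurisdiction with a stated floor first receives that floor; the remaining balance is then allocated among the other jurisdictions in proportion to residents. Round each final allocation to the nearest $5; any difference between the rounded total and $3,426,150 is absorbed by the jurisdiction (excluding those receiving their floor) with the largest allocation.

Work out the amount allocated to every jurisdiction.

Harbor Ward: $985,455 · Riverside District: $681,190 · South Precinct: $1,295,780 · Winslow Zone: $463,725

Guaranteed amounts: Riverside District $681,190; South Precinct $1,295,780. Balance $1,449,180.
Balance split over remaining residents 5,497: Harbor Ward 985,452.95 → $985,455; Winslow Zone 463,727.05 → $463,725.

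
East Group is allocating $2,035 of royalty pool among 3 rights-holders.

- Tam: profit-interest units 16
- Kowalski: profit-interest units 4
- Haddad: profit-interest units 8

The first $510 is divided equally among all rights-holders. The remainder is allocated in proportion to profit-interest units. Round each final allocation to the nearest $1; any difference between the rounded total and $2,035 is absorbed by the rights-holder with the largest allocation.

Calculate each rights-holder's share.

Tam: $1,041 | Kowalski: $388 | Haddad: $606

First tranche $510 split equally: $170 each.
Remainder $1,525 by profit-interest units (total 28): Tam 871.43 → $871; Kowalski 217.86 → $218; Haddad 435.71 → $436.
Totals: Tam $170 + $871 = $1,041; Kowalski $170 + $218 = $388; Haddad $170 + $436 = $606.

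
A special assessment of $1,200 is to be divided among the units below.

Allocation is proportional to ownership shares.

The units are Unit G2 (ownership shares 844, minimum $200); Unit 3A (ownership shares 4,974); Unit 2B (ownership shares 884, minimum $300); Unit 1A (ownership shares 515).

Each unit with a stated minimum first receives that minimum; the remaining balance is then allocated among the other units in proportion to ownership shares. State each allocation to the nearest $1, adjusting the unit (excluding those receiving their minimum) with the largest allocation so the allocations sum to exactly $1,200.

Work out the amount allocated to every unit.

Unit G2: $200 | Unit 3A: $634 | Unit 2B: $300 | Unit 1A: $66

Fund the minimums — Unit G2 $200; Unit 2B $300. Balance $700.
Balance split over remaining ownership shares 5,489: Unit 3A 634.32 → $634; Unit 1A 65.68 → $66.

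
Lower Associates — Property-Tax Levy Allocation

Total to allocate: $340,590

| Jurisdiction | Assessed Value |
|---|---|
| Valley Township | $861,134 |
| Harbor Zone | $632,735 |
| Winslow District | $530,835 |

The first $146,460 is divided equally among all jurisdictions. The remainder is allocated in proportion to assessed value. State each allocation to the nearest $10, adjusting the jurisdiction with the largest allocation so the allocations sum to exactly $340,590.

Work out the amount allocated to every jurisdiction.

Valley Township: $131,380; Harbor Zone: $109,490; Winslow District: $99,720

$146,460 shared equally gives $48,820 per jurisdiction.
Remainder $194,130 by assessed value (total 2,024,704): Valley Township 82,566.12 → $82,570; Harbor Zone 60,667.06 → $60,670; Winslow District 50,896.82 → $50,900.
Rounding difference −$10 on remainder applied to Valley Township.
Totals: Valley Township $48,820 + $82,560 = $131,380; Harbor Zone $48,820 + $60,670 = $109,490; Winslow District $48,820 + $50,900 = $99,720.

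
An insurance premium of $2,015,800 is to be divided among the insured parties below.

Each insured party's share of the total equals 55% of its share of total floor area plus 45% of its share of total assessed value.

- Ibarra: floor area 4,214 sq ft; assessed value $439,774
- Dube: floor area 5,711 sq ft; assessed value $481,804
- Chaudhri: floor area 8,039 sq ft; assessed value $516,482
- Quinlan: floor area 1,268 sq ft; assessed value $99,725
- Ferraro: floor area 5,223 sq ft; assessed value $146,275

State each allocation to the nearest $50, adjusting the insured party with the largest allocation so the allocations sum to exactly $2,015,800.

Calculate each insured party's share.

Ibarra: $427,950 · Dube: $518,450 · Chaudhri: $642,600 · Quinlan: $111,200 · Ferraro: $315,600

Floor area total 24,455; assessed value total 1,684,060.
Blended shares (55% floor area + 45% assessed value): Ibarra 0.2123; Dube 0.2572; Chaudhri 0.3188; Quinlan 0.0552; Ferraro 0.1566.
Raw shares: Ibarra 427,927.52; Dube 518,434.63; Chaudhri 642,655.78; Quinlan 111,202.29; Ferraro 315,579.78.
After rounding ($50): Ibarra $427,950; Dube $518,450; Chaudhri $642,650; Quinlan $111,200; Ferraro $315,600. Sum = $2,015,850.
Difference $2,015,800 − $2,015,850 = −$50 applied to largest allocation (Chaudhri): Chaudhri becomes $642,600.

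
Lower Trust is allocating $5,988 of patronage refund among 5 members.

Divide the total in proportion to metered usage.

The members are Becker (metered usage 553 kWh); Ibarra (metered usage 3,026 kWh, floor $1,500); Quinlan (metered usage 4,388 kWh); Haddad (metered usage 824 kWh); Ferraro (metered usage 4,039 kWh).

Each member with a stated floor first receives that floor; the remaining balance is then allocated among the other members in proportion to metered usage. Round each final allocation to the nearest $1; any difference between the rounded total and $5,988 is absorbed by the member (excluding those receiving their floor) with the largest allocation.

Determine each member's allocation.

Minimums first: Ibarra $1,500. Balance $4,488.
Balance split over remaining metered usage 9,804: Becker 253.15 → $253; Quinlan 2,008.71 → $2,009; Haddad 377.20 → $377; Ferraro 1,848.94 → $1,849.

Becker: $253; Ibarra: $1,500; Quinlan: $2,009; Haddad: $377; Ferraro: $1,849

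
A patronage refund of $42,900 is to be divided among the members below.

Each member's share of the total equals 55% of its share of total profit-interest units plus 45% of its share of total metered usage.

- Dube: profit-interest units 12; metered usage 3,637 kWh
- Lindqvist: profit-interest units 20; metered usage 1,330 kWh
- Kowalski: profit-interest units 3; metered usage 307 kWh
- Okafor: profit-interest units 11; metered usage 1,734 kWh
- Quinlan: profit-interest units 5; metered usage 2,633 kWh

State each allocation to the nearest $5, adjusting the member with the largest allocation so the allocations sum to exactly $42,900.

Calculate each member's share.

Dube: $12,835 | Lindqvist: $11,915 | Kowalski: $2,005 | Okafor: $8,560 | Quinlan: $7,585

Profit-interest units total 51; metered usage total 9,641.
Composite weights (55% profit-interest units + 45% metered usage): Dube 0.2992; Lindqvist 0.2778; Kowalski 0.0467; Okafor 0.1996; Quinlan 0.1768.
Pro-rata amounts: Dube 12,834.44; Lindqvist 11,916.11; Kowalski 2,002.67; Okafor 8,561.25; Quinlan 7,585.52.
At nearest $5: Dube $12,835; Lindqvist $11,915; Kowalski $2,005; Okafor $8,560; Quinlan $7,585. Sum = $42,900.
Rounded total matches; no reconciliation needed.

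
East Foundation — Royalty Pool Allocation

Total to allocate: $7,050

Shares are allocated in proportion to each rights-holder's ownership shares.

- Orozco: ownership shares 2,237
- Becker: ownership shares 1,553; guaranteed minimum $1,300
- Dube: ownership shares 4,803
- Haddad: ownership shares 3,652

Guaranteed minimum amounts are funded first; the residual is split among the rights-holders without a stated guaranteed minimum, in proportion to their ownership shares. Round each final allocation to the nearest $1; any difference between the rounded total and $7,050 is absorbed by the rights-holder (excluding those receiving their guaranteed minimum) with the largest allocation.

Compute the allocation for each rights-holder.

Orozco: $1,203 · Becker: $1,300 · Dube: $2,583 · Haddad: $1,964

Minimums first: Becker $1,300. Balance $5,750.
Balance split over remaining ownership shares 10,692: Orozco 1,203.03 → $1,203; Dube 2,582.98 → $2,583; Haddad 1,963.99 → $1,964.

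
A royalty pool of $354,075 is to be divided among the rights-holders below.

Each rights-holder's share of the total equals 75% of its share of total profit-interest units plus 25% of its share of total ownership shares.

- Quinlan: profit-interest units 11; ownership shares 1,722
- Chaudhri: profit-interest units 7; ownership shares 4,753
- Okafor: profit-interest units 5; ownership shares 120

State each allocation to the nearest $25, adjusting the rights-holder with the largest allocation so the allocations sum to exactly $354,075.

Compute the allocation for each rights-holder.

Quinlan: $150,100 · Chaudhri: $144,625 · Okafor: $59,350

Profit-interest units total 23; ownership shares total 6,595.
Blended shares (75% profit-interest units + 25% ownership shares): Quinlan 0.4240; Chaudhri 0.4084; Okafor 0.1676.
Unrounded shares: Quinlan 150,118.02; Chaudhri 144,616.71; Okafor 59,340.27.
After rounding ($25): Quinlan $150,125; Chaudhri $144,625; Okafor $59,350. Sum = $354,100.
Difference $354,075 − $354,100 = −$25 applied to largest allocation (Quinlan): Quinlan becomes $150,100.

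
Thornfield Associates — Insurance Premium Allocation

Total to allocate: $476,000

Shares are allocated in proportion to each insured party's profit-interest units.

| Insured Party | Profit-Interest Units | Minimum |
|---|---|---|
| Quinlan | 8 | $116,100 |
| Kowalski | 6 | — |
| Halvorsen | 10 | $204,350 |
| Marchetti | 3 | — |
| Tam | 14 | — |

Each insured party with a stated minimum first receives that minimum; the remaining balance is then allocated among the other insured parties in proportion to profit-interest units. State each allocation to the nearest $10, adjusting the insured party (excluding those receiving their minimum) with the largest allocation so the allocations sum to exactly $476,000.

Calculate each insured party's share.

Fund the minimums — Quinlan $116,100; Halvorsen $204,350. Balance $155,550.
Balance split over remaining profit-interest units 23: Kowalski 40,578.26 → $40,580; Marchetti 20,289.13 → $20,290; Tam 94,682.61 → $94,680.

Quinlan: $116,100; Kowalski: $40,580; Halvorsen: $204,350; Marchetti: $20,290; Tam: $94,680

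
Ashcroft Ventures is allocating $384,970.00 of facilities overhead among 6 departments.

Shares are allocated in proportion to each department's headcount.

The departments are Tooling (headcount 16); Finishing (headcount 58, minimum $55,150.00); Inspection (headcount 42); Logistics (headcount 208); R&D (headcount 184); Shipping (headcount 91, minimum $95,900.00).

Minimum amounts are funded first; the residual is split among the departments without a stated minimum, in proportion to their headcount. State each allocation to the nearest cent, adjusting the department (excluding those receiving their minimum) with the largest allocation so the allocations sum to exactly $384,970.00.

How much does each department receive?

Tooling: $8,317.16; Finishing: $55,150.00; Inspection: $21,832.53; Logistics: $108,123.02; R&D: $95,647.29; Shipping: $95,900.00

Minimums first: Finishing $55,150.00; Shipping $95,900.00. Remaining pool $233,920.00.
Remaining pool split over remaining headcount 450: Tooling 8,317.1556 → $8,317.16; Inspection 21,832.5333 → $21,832.53; Logistics 108,123.0222 → $108,123.02; R&D 95,647.2889 → $95,647.29.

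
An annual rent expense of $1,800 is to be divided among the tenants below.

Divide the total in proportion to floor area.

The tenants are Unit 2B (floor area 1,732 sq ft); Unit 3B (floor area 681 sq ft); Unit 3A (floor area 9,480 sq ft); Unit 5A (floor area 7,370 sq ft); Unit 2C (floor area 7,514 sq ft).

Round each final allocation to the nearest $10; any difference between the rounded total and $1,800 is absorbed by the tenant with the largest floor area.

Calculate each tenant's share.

Unit 2B: $120 | Unit 3B: $50 | Unit 3A: $620 | Unit 5A: $500 | Unit 2C: $510

Combined floor area = 1,732 + 681 + 9,480 + 7,370 + 7,514 = 26,777.
Proportional shares: Unit 2B 116.43; Unit 3B 45.78; Unit 3A 637.26; Unit 5A 495.43; Unit 2C 505.11.
Rounded to nearest $10: Unit 2B $120; Unit 3B $50; Unit 3A $640; Unit 5A $500; Unit 2C $510. Sum = $1,820.
Difference $1,800 − $1,820 = −$20 applied to largest floor area (Unit 3A): Unit 3A becomes $620.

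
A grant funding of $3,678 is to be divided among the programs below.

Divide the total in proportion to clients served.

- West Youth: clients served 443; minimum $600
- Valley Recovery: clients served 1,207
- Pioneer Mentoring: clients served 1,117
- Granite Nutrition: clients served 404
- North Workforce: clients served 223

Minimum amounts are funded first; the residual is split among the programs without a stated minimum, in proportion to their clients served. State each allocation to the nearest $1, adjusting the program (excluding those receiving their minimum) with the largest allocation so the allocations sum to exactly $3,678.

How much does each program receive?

Minimums first: West Youth $600. Balance $3,078.
Balance split over remaining clients served 2,951: Valley Recovery 1,258.94 → $1,259; Pioneer Mentoring 1,165.07 → $1,165; Granite Nutrition 421.39 → $421; North Workforce 232.60 → $233.

West Youth: $600 | Valley Recovery: $1,259 | Pioneer Mentoring: $1,165 | Granite Nutrition: $421 | North Workforce: $233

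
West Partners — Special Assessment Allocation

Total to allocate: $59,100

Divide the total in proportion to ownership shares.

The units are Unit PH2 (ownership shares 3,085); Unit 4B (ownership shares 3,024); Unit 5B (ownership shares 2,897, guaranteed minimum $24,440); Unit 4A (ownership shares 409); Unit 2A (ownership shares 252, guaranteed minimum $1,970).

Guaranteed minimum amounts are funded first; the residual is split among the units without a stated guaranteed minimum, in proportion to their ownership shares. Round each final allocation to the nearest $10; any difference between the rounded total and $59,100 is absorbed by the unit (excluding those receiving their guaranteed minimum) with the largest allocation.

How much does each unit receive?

Fund the minimums — Unit 5B $24,440; Unit 2A $1,970. Remaining pool $32,690.
Remaining pool split over remaining ownership shares 6,518: Unit PH2 15,472.33 → $15,470; Unit 4B 15,166.39 → $15,170; Unit 4A 2,051.27 → $2,050.

Unit PH2: $15,470 · Unit 4B: $15,170 · Unit 5B: $24,440 · Unit 4A: $2,050 · Unit 2A: $1,970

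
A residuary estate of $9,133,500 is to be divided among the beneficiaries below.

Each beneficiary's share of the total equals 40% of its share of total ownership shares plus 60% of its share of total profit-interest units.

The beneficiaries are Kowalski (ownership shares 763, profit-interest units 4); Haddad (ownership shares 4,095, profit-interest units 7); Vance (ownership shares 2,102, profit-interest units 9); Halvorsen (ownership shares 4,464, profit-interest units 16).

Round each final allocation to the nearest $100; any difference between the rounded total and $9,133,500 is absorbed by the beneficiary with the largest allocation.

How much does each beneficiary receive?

Ownership shares total 11,424; profit-interest units total 36.
Combined weights (40% ownership shares + 60% profit-interest units): Kowalski 0.0934; Haddad 0.2600; Vance 0.2236; Halvorsen 0.4230.
Raw shares: Kowalski 852,907.72; Haddad 2,375,157.72; Vance 2,042,245.48; Halvorsen 3,863,189.08.
At nearest $100: Kowalski $852,900; Haddad $2,375,200; Vance $2,042,200; Halvorsen $3,863,200. Sum = $9,133,500.
No rounding difference to absorb.

Kowalski: $852,900; Haddad: $2,375,200; Vance: $2,042,200; Halvorsen: $3,863,200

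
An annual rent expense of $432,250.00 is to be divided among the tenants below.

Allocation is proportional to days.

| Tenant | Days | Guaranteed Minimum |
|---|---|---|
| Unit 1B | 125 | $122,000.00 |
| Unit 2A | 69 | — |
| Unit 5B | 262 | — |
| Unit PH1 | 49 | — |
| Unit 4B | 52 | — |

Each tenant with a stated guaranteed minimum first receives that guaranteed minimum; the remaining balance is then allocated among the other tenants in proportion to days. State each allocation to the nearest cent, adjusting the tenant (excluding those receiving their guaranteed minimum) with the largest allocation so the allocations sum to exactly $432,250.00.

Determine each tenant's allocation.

Minimums first: Unit 1B $122,000.00. Remaining pool $310,250.00.
Remaining pool split over remaining days 432: Unit 2A 49,553.8194 → $49,553.82; Unit 5B 188,160.8796 → $188,160.88; Unit PH1 35,190.3935 → $35,190.39; Unit 4B 37,344.9074 → $37,344.91.

Unit 1B: $122,000.00 · Unit 2A: $49,553.82 · Unit 5B: $188,160.88 · Unit PH1: $35,190.39 · Unit 4B: $37,344.91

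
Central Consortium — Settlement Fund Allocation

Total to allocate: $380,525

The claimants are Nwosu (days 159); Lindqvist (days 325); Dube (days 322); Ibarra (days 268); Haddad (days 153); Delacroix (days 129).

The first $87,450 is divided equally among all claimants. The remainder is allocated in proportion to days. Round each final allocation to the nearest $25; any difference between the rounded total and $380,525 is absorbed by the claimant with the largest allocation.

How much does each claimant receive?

Equal tier: $87,450 ÷ 6 = $14,575 apiece.
Remainder $293,075 by days (total 1,356): Nwosu 34,364.99 → $34,375; Lindqvist 70,242.90 → $70,250; Dube 69,594.51 → $69,600; Ibarra 57,923.38 → $57,925; Haddad 33,068.20 → $33,075; Delacroix 27,881.03 → $27,875.
Rounding difference −$25 on remainder applied to Lindqvist.
Totals: Nwosu $14,575 + $34,375 = $48,950; Lindqvist $14,575 + $70,225 = $84,800; Dube $14,575 + $69,600 = $84,175; Ibarra $14,575 + $57,925 = $72,500; Haddad $14,575 + $33,075 = $47,650; Delacroix $14,575 + $27,875 = $42,450.

Nwosu: $48,950 | Lindqvist: $84,800 | Dube: $84,175 | Ibarra: $72,500 | Haddad: $47,650 | Delacroix: $42,450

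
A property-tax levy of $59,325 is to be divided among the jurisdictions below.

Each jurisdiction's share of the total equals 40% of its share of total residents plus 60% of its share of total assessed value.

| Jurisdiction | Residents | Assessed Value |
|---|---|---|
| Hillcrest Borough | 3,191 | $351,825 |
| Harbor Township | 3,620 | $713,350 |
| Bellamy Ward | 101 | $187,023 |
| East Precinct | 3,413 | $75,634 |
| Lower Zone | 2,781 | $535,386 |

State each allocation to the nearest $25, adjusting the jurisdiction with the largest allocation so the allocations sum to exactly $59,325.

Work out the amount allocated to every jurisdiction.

Totals — residents 13,106, assessed value 1,863,218.
Composite weights (40% residents + 60% assessed value): Hillcrest Borough 0.2107; Harbor Township 0.3402; Bellamy Ward 0.0633; East Precinct 0.1285; Lower Zone 0.2573.
Proportional shares: Hillcrest Borough 12,498.97; Harbor Township 20,182.32; Bellamy Ward 3,755.77; East Precinct 7,624.57; Lower Zone 15,263.38.
After rounding ($25): Hillcrest Borough $12,500; Harbor Township $20,175; Bellamy Ward $3,750; East Precinct $7,625; Lower Zone $15,275. Sum = $59,325.
Sum already equals the total — no adjustment.

Hillcrest Borough: $12,500; Harbor Township: $20,175; Bellamy Ward: $3,750; East Precinct: $7,625; Lower Zone: $15,275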